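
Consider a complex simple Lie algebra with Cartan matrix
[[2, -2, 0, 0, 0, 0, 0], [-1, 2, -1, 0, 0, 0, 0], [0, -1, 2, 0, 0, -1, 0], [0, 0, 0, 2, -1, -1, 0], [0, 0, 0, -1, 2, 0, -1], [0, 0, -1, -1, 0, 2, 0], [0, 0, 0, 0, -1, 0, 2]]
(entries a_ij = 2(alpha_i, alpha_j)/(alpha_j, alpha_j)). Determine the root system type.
C_7 (sp(14))

The matrix has rank 7 with 2's on the diagonal. Reading the off-diagonal entries as Dynkin edges (a single edge where a_ij = a_ji = -1; a double or triple edge where a_ij * a_ji = 2 or 3), the diagram is a chain of 7 nodes with a double edge at one end; the terminal node there is the unique long simple root (C_7). One simple-root ordering that puts it in standard form is (alpha_7, alpha_5, alpha_4, alpha_6, alpha_3, alpha_2, alpha_1). So the algebra is type C_7, i.e. sp(14).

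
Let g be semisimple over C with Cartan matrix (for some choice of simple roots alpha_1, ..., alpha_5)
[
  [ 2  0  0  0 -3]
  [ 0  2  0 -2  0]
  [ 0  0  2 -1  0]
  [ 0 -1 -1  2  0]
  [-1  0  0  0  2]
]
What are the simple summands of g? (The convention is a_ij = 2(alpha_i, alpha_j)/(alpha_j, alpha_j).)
type C_3 + type G_2

The diagram associated to this matrix has two connected components: the simple roots {alpha_2, alpha_3, alpha_4} form a chain of 3 nodes with a double edge at one end; the terminal node there is the unique long simple root (C_3), and {alpha_1, alpha_5} form two nodes joined by a triple edge (G_2). A semisimple Lie algebra decomposes uniquely as the direct sum of simple ideals, one per connected component of its Dynkin diagram, so g ≅ C_3 ⊕ G_2 (dimension 21 + 14 = 35).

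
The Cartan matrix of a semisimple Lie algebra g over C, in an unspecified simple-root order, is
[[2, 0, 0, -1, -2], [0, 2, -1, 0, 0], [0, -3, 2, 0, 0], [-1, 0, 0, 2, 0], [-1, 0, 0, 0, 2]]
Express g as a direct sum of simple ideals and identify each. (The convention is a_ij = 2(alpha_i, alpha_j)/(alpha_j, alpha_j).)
The diagram associated to this matrix has two connected components: the simple roots {alpha_1, alpha_4, alpha_5} form a chain of 3 nodes with a double edge at one end; the terminal node there is the unique short simple root (B_3), and {alpha_2, alpha_3} form two nodes joined by a triple edge (G_2). A semisimple Lie algebra decomposes uniquely as the direct sum of simple ideals, one per connected component of its Dynkin diagram, so g ≅ B_3 ⊕ G_2 (dimension 21 + 14 = 35).

type B_3 + type G_2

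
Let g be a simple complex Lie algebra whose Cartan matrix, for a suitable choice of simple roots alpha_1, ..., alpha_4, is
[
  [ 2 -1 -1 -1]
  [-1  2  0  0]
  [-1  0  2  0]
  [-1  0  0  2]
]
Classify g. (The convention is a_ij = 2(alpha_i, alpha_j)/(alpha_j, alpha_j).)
D4

The matrix has rank 4 with 2's on the diagonal. Reading the off-diagonal entries as Dynkin edges (a single edge where a_ij = a_ji = -1; a double or triple edge where a_ij * a_ji = 2 or 3), the diagram is a chain of 2 nodes with a fork of two nodes at one end (D_4). One simple-root ordering that puts it in standard form is (alpha_3, alpha_1, alpha_2, alpha_4). So the algebra is type D_4, i.e. so(8).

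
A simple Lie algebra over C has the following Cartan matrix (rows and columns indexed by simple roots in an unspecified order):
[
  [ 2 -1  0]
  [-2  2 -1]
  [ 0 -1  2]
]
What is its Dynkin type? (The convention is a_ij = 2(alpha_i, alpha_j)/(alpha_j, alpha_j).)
The matrix has rank 3 with 2's on the diagonal. Reading the off-diagonal entries as Dynkin edges (a single edge where a_ij = a_ji = -1; a double or triple edge where a_ij * a_ji = 2 or 3), the diagram is a chain of 3 nodes with a double edge at one end; the terminal node there is the unique short simple root (B_3). One simple-root ordering that puts it in standard form is (alpha_3, alpha_2, alpha_1). So the algebra is type B_3, i.e. so(7).

B_3 (so(7))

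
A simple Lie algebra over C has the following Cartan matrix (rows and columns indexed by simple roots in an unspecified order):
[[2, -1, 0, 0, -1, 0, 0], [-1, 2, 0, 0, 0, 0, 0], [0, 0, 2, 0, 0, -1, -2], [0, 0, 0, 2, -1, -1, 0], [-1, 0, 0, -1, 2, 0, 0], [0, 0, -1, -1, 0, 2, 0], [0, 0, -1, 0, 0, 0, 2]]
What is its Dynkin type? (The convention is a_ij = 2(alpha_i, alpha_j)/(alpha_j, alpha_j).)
The matrix has rank 7 with 2's on the diagonal. Reading the off-diagonal entries as Dynkin edges (a single edge where a_ij = a_ji = -1; a double or triple edge where a_ij * a_ji = 2 or 3), the diagram is a chain of 7 nodes with a double edge at one end; the terminal node there is the unique short simple root (B_7). One simple-root ordering that puts it in standard form is (alpha_2, alpha_1, alpha_5, alpha_4, alpha_6, alpha_3, alpha_7). So the algebra is type B_7, i.e. so(15).

B_7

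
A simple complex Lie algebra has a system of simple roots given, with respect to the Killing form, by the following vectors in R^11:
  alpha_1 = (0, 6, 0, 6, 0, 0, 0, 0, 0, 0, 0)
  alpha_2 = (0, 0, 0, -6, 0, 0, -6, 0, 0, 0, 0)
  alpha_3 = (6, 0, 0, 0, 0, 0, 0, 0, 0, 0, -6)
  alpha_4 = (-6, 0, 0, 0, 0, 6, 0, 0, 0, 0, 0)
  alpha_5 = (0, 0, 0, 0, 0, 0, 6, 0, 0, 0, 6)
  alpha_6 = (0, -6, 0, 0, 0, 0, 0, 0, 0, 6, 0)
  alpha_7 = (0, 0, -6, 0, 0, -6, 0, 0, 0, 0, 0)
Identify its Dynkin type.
A_7 (sl(8))

Compute the Cartan integers a_ij = 2(alpha_i, alpha_j)/(alpha_j, alpha_j); the resulting 7x7 Cartan matrix is
[[2, -1, 0, 0, 0, -1, 0], [-1, 2, 0, 0, -1, 0, 0], [0, 0, 2, -1, -1, 0, 0], [0, 0, -1, 2, 0, 0, -1], [0, -1, -1, 0, 2, 0, 0], [-1, 0, 0, 0, 0, 2, 0], [0, 0, 0, -1, 0, 0, 2]].
All simple roots have the same length, so the diagram is simply laced. The associated Dynkin diagram is a chain of 7 nodes with single edges (A_7), so the type is A_7 (the algebra sl(8)).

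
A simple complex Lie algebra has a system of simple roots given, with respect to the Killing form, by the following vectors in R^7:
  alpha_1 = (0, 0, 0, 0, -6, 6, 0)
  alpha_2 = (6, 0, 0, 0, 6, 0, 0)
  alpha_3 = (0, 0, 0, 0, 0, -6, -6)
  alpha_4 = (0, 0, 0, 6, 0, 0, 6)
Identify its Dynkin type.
A_4 (sl(5))

Compute the Cartan integers a_ij = 2(alpha_i, alpha_j)/(alpha_j, alpha_j); the resulting 4x4 Cartan matrix is
[[2, -1, -1, 0], [-1, 2, 0, 0], [-1, 0, 2, -1], [0, 0, -1, 2]].
All simple roots have the same length, so the diagram is simply laced. The associated Dynkin diagram is a chain of 4 nodes with single edges (A_4), so the type is A_4 (the algebra sl(5)).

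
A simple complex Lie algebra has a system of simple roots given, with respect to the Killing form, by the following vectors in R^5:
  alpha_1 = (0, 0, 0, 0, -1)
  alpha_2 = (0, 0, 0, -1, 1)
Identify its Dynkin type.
Compute the Cartan integers a_ij = 2(alpha_i, alpha_j)/(alpha_j, alpha_j); the resulting 2x2 Cartan matrix is
[[2, -1], [-2, 2]].
The roots have two lengths (squared-length ratio 2:1); the short ones are alpha_{1}. The associated Dynkin diagram is a chain of 2 nodes with a double edge at one end; the terminal node there is the unique short simple root (B_2), so the type is B_2 (the algebra so(5)).

B2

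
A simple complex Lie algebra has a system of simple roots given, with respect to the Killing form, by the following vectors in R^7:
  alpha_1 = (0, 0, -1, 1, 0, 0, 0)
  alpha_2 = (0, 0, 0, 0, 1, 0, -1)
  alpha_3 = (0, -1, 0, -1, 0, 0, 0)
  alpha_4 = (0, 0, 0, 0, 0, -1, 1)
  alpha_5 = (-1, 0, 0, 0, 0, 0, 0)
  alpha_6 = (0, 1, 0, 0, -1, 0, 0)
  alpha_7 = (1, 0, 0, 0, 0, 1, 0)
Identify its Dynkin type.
Compute the Cartan integers a_ij = 2(alpha_i, alpha_j)/(alpha_j, alpha_j); the resulting 7x7 Cartan matrix is
[[2, 0, -1, 0, 0, 0, 0], [0, 2, 0, -1, 0, -1, 0], [-1, 0, 2, 0, 0, -1, 0], [0, -1, 0, 2, 0, 0, -1], [0, 0, 0, 0, 2, 0, -1], [0, -1, -1, 0, 0, 2, 0], [0, 0, 0, -1, -2, 0, 2]].
The roots have two lengths (squared-length ratio 2:1); the short ones are alpha_{5}. The associated Dynkin diagram is a chain of 7 nodes with a double edge at one end; the terminal node there is the unique short simple root (B_7), so the type is B_7 (the algebra so(15)).

type B_7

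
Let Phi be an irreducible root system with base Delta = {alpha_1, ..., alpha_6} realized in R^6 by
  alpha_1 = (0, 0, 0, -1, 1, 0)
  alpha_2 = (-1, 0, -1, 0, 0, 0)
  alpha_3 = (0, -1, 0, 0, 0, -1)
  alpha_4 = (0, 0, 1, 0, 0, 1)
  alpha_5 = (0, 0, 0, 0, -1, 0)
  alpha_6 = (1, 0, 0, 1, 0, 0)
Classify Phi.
B6

Compute the Cartan integers a_ij = 2(alpha_i, alpha_j)/(alpha_j, alpha_j); the resulting 6x6 Cartan matrix is
[[2, 0, 0, 0, -2, -1], [0, 2, 0, -1, 0, -1], [0, 0, 2, -1, 0, 0], [0, -1, -1, 2, 0, 0], [-1, 0, 0, 0, 2, 0], [-1, -1, 0, 0, 0, 2]].
The roots have two lengths (squared-length ratio 2:1); the short ones are alpha_{5}. The associated Dynkin diagram is a chain of 6 nodes with a double edge at one end; the terminal node there is the unique short simple root (B_6), so the type is B_6 (the algebra so(13)).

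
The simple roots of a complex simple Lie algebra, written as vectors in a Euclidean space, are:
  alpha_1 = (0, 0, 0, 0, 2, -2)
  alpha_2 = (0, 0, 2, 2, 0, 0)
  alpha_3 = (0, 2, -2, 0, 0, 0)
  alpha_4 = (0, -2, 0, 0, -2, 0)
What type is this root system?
Compute the Cartan integers a_ij = 2(alpha_i, alpha_j)/(alpha_j, alpha_j); the resulting 4x4 Cartan matrix is
[[2, 0, 0, -1], [0, 2, -1, 0], [0, -1, 2, -1], [-1, 0, -1, 2]].
All simple roots have the same length, so the diagram is simply laced. The associated Dynkin diagram is a chain of 4 nodes with single edges (A_4), so the type is A_4 (the algebra sl(5)).

type A_4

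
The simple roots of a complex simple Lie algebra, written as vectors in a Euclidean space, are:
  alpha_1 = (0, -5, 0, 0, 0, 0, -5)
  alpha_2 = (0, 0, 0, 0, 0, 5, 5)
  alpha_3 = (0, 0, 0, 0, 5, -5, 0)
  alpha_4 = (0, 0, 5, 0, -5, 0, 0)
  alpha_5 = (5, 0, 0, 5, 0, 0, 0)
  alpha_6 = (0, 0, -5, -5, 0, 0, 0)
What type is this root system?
Compute the Cartan integers a_ij = 2(alpha_i, alpha_j)/(alpha_j, alpha_j); the resulting 6x6 Cartan matrix is
[[2, -1, 0, 0, 0, 0], [-1, 2, -1, 0, 0, 0], [0, -1, 2, -1, 0, 0], [0, 0, -1, 2, 0, -1], [0, 0, 0, 0, 2, -1], [0, 0, 0, -1, -1, 2]].
All simple roots have the same length, so the diagram is simply laced. The associated Dynkin diagram is a chain of 6 nodes with single edges (A_6), so the type is A_6 (the algebra sl(7)).

A_6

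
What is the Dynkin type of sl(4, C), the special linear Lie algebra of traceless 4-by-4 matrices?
This is sl(4), which has dimension 4^2 - 1 = 15 and rank 4 - 1 = 3 (a Cartan subalgebra is the diagonal traceless matrices). In the classification of classical Lie algebras, the special linear algebra sl(n+1) has type A_n; here n = 3, so the Dynkin diagram is a chain of 3 nodes with single edges (A_3). Hence the type is A_3.

type A_3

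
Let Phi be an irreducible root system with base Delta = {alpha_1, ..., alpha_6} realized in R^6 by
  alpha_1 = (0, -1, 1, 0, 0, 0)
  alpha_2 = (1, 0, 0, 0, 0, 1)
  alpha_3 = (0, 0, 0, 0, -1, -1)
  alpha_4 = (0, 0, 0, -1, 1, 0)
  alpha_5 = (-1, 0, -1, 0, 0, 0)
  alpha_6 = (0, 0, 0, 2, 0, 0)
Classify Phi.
C6

Compute the Cartan integers a_ij = 2(alpha_i, alpha_j)/(alpha_j, alpha_j); the resulting 6x6 Cartan matrix is
[[2, 0, 0, 0, -1, 0], [0, 2, -1, 0, -1, 0], [0, -1, 2, -1, 0, 0], [0, 0, -1, 2, 0, -1], [-1, -1, 0, 0, 2, 0], [0, 0, 0, -2, 0, 2]].
The roots have two lengths (squared-length ratio 2:1); the short ones are alpha_{1,2,3,4,5}. The associated Dynkin diagram is a chain of 6 nodes with a double edge at one end; the terminal node there is the unique long simple root (C_6), so the type is C_6 (the algebra sp(12)).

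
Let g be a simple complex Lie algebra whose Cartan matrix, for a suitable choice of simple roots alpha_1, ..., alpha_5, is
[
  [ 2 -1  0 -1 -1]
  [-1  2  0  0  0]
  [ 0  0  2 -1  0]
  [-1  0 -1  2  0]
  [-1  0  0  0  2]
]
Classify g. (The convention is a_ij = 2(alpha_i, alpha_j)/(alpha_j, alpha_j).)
type D_5

The matrix has rank 5 with 2's on the diagonal. Reading the off-diagonal entries as Dynkin edges (a single edge where a_ij = a_ji = -1; a double or triple edge where a_ij * a_ji = 2 or 3), the diagram is a chain of 3 nodes with a fork of two nodes at one end (D_5). One simple-root ordering that puts it in standard form is (alpha_3, alpha_4, alpha_1, alpha_2, alpha_5). So the algebra is type D_5, i.e. so(10).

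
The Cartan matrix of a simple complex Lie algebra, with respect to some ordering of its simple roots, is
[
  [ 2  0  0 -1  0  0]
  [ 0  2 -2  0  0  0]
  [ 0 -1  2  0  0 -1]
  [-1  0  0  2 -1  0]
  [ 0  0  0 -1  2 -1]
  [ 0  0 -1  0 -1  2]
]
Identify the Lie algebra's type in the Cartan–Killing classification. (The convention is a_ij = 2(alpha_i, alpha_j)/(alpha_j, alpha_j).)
C_6

The matrix has rank 6 with 2's on the diagonal. Reading the off-diagonal entries as Dynkin edges (a single edge where a_ij = a_ji = -1; a double or triple edge where a_ij * a_ji = 2 or 3), the diagram is a chain of 6 nodes with a double edge at one end; the terminal node there is the unique long simple root (C_6). One simple-root ordering that puts it in standard form is (alpha_1, alpha_4, alpha_5, alpha_6, alpha_3, alpha_2). So the algebra is type C_6, i.e. sp(12).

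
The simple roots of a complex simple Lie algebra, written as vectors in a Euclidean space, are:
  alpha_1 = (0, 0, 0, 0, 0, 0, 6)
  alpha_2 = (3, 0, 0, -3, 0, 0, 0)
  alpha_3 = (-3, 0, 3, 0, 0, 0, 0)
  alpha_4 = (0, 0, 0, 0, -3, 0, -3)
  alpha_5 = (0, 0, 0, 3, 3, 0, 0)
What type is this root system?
C5

Compute the Cartan integers a_ij = 2(alpha_i, alpha_j)/(alpha_j, alpha_j); the resulting 5x5 Cartan matrix is
[[2, 0, 0, -2, 0], [0, 2, -1, 0, -1], [0, -1, 2, 0, 0], [-1, 0, 0, 2, -1], [0, -1, 0, -1, 2]].
The roots have two lengths (squared-length ratio 2:1); the short ones are alpha_{2,3,4,5}. The associated Dynkin diagram is a chain of 5 nodes with a double edge at one end; the terminal node there is the unique long simple root (C_5), so the type is C_5 (the algebra sp(10)).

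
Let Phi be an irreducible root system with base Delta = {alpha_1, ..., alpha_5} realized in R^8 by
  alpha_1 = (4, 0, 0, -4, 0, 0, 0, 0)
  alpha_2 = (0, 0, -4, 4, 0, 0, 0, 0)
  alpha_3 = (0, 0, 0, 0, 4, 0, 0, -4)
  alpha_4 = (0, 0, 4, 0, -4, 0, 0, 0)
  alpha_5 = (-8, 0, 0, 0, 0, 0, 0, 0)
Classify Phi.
C_5

Compute the Cartan integers a_ij = 2(alpha_i, alpha_j)/(alpha_j, alpha_j); the resulting 5x5 Cartan matrix is
[[2, -1, 0, 0, -1], [-1, 2, 0, -1, 0], [0, 0, 2, -1, 0], [0, -1, -1, 2, 0], [-2, 0, 0, 0, 2]].
The roots have two lengths (squared-length ratio 2:1); the short ones are alpha_{1,2,3,4}. The associated Dynkin diagram is a chain of 5 nodes with a double edge at one end; the terminal node there is the unique long simple root (C_5), so the type is C_5 (the algebra sp(10)).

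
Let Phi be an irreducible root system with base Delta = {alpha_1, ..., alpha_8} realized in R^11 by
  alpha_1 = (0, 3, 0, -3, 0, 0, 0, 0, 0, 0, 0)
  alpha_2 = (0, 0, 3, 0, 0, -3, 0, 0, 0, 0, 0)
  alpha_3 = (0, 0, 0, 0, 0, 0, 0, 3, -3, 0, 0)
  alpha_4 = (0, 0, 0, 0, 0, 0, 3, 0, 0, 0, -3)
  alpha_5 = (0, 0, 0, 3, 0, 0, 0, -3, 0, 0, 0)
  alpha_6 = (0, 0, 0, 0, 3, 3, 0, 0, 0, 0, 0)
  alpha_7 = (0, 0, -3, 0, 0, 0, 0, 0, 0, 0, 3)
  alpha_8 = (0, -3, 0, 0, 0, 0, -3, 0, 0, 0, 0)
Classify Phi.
A_8 (sl(9))

Compute the Cartan integers a_ij = 2(alpha_i, alpha_j)/(alpha_j, alpha_j); the resulting 8x8 Cartan matrix is
[[2, 0, 0, 0, -1, 0, 0, -1], [0, 2, 0, 0, 0, -1, -1, 0], [0, 0, 2, 0, -1, 0, 0, 0], [0, 0, 0, 2, 0, 0, -1, -1], [-1, 0, -1, 0, 2, 0, 0, 0], [0, -1, 0, 0, 0, 2, 0, 0], [0, -1, 0, -1, 0, 0, 2, 0], [-1, 0, 0, -1, 0, 0, 0, 2]].
All simple roots have the same length, so the diagram is simply laced. The associated Dynkin diagram is a chain of 8 nodes with single edges (A_8), so the type is A_8 (the algebra sl(9)).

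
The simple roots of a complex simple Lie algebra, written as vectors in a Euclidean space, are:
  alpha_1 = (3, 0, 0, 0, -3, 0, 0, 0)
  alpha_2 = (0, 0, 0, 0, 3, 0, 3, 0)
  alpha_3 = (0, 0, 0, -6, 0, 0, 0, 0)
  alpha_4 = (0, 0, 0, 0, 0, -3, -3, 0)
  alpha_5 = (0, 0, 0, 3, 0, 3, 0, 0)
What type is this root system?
C5

Compute the Cartan integers a_ij = 2(alpha_i, alpha_j)/(alpha_j, alpha_j); the resulting 5x5 Cartan matrix is
[[2, -1, 0, 0, 0], [-1, 2, 0, -1, 0], [0, 0, 2, 0, -2], [0, -1, 0, 2, -1], [0, 0, -1, -1, 2]].
The roots have two lengths (squared-length ratio 2:1); the short ones are alpha_{1,2,4,5}. The associated Dynkin diagram is a chain of 5 nodes with a double edge at one end; the terminal node there is the unique long simple root (C_5), so the type is C_5 (the algebra sp(10)).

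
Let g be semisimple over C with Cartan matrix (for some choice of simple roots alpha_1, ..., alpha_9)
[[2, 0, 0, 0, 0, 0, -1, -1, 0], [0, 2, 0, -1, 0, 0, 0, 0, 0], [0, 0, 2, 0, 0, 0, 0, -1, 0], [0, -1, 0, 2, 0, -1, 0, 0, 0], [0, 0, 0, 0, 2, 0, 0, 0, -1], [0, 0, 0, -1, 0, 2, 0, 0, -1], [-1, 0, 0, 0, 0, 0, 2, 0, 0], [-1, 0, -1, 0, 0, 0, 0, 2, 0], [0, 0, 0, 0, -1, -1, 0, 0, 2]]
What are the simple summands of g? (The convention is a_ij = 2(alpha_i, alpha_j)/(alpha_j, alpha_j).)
The diagram associated to this matrix has two connected components: the simple roots {alpha_1, alpha_3, alpha_7, alpha_8} form a chain of 4 nodes with single edges (A_4), and {alpha_2, alpha_4, alpha_5, alpha_6, alpha_9} form a chain of 5 nodes with single edges (A_5). A semisimple Lie algebra decomposes uniquely as the direct sum of simple ideals, one per connected component of its Dynkin diagram, so g ≅ A_4 ⊕ A_5 (dimension 24 + 35 = 59).

type A_4 + type A_5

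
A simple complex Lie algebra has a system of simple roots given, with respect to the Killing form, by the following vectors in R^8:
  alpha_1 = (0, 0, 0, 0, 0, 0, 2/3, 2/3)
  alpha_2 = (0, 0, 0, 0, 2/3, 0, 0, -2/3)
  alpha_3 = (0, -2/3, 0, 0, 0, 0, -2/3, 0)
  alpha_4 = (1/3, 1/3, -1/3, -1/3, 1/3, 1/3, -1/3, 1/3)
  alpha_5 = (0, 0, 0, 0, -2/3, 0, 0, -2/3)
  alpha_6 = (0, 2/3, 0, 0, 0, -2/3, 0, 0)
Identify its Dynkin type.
E6

Compute the Cartan integers a_ij = 2(alpha_i, alpha_j)/(alpha_j, alpha_j); the resulting 6x6 Cartan matrix is
[[2, -1, -1, 0, -1, 0], [-1, 2, 0, 0, 0, 0], [-1, 0, 2, 0, 0, -1], [0, 0, 0, 2, -1, 0], [-1, 0, 0, -1, 2, 0], [0, 0, -1, 0, 0, 2]].
All simple roots have the same length, so the diagram is simply laced. The associated Dynkin diagram is a chain of 5 nodes with one extra node attached to the third node from one end (E_6), so the type is E_6.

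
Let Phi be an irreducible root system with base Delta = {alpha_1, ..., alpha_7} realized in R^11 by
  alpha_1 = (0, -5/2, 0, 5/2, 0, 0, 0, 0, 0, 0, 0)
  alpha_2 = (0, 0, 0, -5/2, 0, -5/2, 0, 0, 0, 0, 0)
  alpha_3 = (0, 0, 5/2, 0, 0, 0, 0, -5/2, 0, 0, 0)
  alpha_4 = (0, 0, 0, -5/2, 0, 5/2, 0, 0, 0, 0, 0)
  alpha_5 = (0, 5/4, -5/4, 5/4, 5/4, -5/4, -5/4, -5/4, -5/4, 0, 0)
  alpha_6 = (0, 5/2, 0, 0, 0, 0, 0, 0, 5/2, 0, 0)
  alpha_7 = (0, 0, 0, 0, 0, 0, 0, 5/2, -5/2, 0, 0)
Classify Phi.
Compute the Cartan integers a_ij = 2(alpha_i, alpha_j)/(alpha_j, alpha_j); the resulting 7x7 Cartan matrix is
[[2, -1, 0, -1, 0, -1, 0], [-1, 2, 0, 0, 0, 0, 0], [0, 0, 2, 0, 0, 0, -1], [-1, 0, 0, 2, -1, 0, 0], [0, 0, 0, -1, 2, 0, 0], [-1, 0, 0, 0, 0, 2, -1], [0, 0, -1, 0, 0, -1, 2]].
All simple roots have the same length, so the diagram is simply laced. The associated Dynkin diagram is a chain of 6 nodes with one extra node attached to the third node from one end (E_7), so the type is E_7.

type E_7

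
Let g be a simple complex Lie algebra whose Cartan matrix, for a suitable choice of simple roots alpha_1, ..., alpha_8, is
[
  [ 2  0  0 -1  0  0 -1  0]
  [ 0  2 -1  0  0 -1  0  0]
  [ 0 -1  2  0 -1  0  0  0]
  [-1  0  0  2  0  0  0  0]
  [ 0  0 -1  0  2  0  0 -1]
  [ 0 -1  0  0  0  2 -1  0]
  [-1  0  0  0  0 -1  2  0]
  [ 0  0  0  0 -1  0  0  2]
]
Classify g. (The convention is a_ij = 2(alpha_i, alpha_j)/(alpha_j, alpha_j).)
A_8

The matrix has rank 8 with 2's on the diagonal. Reading the off-diagonal entries as Dynkin edges (a single edge where a_ij = a_ji = -1; a double or triple edge where a_ij * a_ji = 2 or 3), the diagram is a chain of 8 nodes with single edges (A_8). One simple-root ordering that puts it in standard form is (alpha_4, alpha_1, alpha_7, alpha_6, alpha_2, alpha_3, alpha_5, alpha_8). So the algebra is type A_8, i.e. sl(9).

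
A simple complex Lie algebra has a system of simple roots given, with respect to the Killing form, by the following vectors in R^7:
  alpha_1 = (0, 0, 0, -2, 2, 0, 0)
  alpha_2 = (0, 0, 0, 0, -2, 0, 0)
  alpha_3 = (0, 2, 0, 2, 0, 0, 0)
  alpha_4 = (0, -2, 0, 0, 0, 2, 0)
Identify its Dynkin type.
Compute the Cartan integers a_ij = 2(alpha_i, alpha_j)/(alpha_j, alpha_j); the resulting 4x4 Cartan matrix is
[[2, -2, -1, 0], [-1, 2, 0, 0], [-1, 0, 2, -1], [0, 0, -1, 2]].
The roots have two lengths (squared-length ratio 2:1); the short ones are alpha_{2}. The associated Dynkin diagram is a chain of 4 nodes with a double edge at one end; the terminal node there is the unique short simple root (B_4), so the type is B_4 (the algebra so(9)).

B4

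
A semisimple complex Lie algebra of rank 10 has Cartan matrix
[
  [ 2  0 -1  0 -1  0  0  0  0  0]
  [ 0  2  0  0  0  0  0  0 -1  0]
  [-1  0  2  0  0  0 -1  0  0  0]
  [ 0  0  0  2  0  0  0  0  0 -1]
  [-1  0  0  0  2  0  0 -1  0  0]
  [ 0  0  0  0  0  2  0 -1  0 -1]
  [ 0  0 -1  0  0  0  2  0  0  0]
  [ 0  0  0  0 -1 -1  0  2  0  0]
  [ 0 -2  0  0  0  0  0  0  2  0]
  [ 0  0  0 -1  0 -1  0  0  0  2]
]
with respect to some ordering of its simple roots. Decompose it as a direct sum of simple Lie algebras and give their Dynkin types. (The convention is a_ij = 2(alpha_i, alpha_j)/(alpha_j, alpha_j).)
type A_8 ⊕ type B_2

The diagram associated to this matrix has two connected components: the simple roots {alpha_1, alpha_3, alpha_4, alpha_5, alpha_6, alpha_7, alpha_8, alpha_10} form a chain of 8 nodes with single edges (A_8), and {alpha_2, alpha_9} form a chain of 2 nodes with a double edge at one end; the terminal node there is the unique short simple root (B_2). A semisimple Lie algebra decomposes uniquely as the direct sum of simple ideals, one per connected component of its Dynkin diagram, so g ≅ A_8 ⊕ B_2 (dimension 80 + 10 = 90).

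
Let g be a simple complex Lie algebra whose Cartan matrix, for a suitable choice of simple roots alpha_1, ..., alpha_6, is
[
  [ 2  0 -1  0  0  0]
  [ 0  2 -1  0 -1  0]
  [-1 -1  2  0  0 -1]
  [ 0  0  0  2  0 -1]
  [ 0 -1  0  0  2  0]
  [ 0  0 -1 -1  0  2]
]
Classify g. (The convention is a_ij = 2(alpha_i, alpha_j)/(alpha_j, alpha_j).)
type E_6

The matrix has rank 6 with 2's on the diagonal. Reading the off-diagonal entries as Dynkin edges (a single edge where a_ij = a_ji = -1; a double or triple edge where a_ij * a_ji = 2 or 3), the diagram is a chain of 5 nodes with one extra node attached to the third node from one end (E_6). One simple-root ordering that puts it in standard form is (alpha_5, alpha_1, alpha_2, alpha_3, alpha_6, alpha_4). So the algebra is type E_6.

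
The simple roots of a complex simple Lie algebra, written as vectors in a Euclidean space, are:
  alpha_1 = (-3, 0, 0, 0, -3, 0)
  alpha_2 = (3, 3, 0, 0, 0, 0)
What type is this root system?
type A_2

Compute the Cartan integers a_ij = 2(alpha_i, alpha_j)/(alpha_j, alpha_j); the resulting 2x2 Cartan matrix is
[[2, -1], [-1, 2]].
All simple roots have the same length, so the diagram is simply laced. The associated Dynkin diagram is a chain of 2 nodes with single edges (A_2), so the type is A_2 (the algebra sl(3)).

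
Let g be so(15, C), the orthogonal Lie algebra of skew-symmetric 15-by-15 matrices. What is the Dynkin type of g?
This is so(15) with 15 odd, which has dimension 15(15-1)/2 = 105 and rank (15-1)/2 = 7. In the classification of classical Lie algebras, the orthogonal algebra so(2n+1) in an odd number of variables has type B_n; here n = 7, so the Dynkin diagram is a chain of 7 nodes with a double edge at one end; the terminal node there is the unique short simple root (B_7). Hence the type is B_7.

B_7 (so(15))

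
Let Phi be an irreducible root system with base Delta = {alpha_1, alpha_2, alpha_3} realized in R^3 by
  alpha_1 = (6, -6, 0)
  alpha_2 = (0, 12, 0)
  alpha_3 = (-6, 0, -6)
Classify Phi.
C_3

Compute the Cartan integers a_ij = 2(alpha_i, alpha_j)/(alpha_j, alpha_j); the resulting 3x3 Cartan matrix is
[[2, -1, -1], [-2, 2, 0], [-1, 0, 2]].
The roots have two lengths (squared-length ratio 2:1); the short ones are alpha_{1,3}. The associated Dynkin diagram is a chain of 3 nodes with a double edge at one end; the terminal node there is the unique long simple root (C_3), so the type is C_3 (the algebra sp(6)).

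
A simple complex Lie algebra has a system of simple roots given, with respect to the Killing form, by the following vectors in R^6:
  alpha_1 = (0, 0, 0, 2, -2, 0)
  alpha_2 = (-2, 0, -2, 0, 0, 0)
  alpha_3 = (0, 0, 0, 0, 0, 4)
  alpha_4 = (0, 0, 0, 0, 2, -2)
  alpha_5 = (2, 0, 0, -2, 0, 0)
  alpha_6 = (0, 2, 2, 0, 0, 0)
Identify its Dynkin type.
C6

Compute the Cartan integers a_ij = 2(alpha_i, alpha_j)/(alpha_j, alpha_j); the resulting 6x6 Cartan matrix is
[[2, 0, 0, -1, -1, 0], [0, 2, 0, 0, -1, -1], [0, 0, 2, -2, 0, 0], [-1, 0, -1, 2, 0, 0], [-1, -1, 0, 0, 2, 0], [0, -1, 0, 0, 0, 2]].
The roots have two lengths (squared-length ratio 2:1); the short ones are alpha_{1,2,4,5,6}. The associated Dynkin diagram is a chain of 6 nodes with a double edge at one end; the terminal node there is the unique long simple root (C_6), so the type is C_6 (the algebra sp(12)).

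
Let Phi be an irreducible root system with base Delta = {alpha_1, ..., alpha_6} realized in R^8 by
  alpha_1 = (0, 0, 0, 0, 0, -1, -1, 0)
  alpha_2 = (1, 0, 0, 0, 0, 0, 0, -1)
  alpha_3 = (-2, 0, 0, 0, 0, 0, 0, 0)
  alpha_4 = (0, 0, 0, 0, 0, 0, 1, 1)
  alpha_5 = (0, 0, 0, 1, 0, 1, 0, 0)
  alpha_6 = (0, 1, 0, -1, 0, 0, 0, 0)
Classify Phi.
type C_6

Compute the Cartan integers a_ij = 2(alpha_i, alpha_j)/(alpha_j, alpha_j); the resulting 6x6 Cartan matrix is
[[2, 0, 0, -1, -1, 0], [0, 2, -1, -1, 0, 0], [0, -2, 2, 0, 0, 0], [-1, -1, 0, 2, 0, 0], [-1, 0, 0, 0, 2, -1], [0, 0, 0, 0, -1, 2]].
The roots have two lengths (squared-length ratio 2:1); the short ones are alpha_{1,2,4,5,6}. The associated Dynkin diagram is a chain of 6 nodes with a double edge at one end; the terminal node there is the unique long simple root (C_6), so the type is C_6 (the algebra sp(12)).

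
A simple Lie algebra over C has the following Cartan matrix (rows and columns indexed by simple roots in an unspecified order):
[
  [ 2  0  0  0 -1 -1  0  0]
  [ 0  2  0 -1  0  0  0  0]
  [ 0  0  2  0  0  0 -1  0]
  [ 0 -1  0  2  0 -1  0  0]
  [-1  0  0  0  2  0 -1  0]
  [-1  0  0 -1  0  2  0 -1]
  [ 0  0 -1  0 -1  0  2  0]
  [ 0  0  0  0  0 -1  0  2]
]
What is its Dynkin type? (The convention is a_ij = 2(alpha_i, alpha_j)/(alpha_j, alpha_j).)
type E_8

The matrix has rank 8 with 2's on the diagonal. Reading the off-diagonal entries as Dynkin edges (a single edge where a_ij = a_ji = -1; a double or triple edge where a_ij * a_ji = 2 or 3), the diagram is a chain of 7 nodes with one extra node attached to the third node from one end (E_8). One simple-root ordering that puts it in standard form is (alpha_2, alpha_8, alpha_4, alpha_6, alpha_1, alpha_5, alpha_7, alpha_3). So the algebra is type E_8.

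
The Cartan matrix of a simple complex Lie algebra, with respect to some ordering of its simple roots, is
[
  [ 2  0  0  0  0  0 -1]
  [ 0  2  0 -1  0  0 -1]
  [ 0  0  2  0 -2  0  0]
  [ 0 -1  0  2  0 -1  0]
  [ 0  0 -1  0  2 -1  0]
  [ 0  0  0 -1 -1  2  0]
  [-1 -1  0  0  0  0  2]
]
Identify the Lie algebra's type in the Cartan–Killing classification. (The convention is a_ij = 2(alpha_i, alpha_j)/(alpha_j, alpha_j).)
C_7 (sp(14))

The matrix has rank 7 with 2's on the diagonal. Reading the off-diagonal entries as Dynkin edges (a single edge where a_ij = a_ji = -1; a double or triple edge where a_ij * a_ji = 2 or 3), the diagram is a chain of 7 nodes with a double edge at one end; the terminal node there is the unique long simple root (C_7). One simple-root ordering that puts it in standard form is (alpha_1, alpha_7, alpha_2, alpha_4, alpha_6, alpha_5, alpha_3). So the algebra is type C_7, i.e. sp(14).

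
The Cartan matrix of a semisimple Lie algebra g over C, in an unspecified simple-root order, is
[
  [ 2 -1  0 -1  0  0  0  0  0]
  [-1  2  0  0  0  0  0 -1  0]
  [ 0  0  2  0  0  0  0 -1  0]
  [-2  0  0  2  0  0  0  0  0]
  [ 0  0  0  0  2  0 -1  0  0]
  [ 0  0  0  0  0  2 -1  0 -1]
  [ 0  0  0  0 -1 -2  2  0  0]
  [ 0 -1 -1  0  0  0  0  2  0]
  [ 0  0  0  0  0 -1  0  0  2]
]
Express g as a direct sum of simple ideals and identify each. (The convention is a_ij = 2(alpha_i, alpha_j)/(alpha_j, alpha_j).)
type C_5 + type F_4

The diagram associated to this matrix has two connected components: the simple roots {alpha_1, alpha_2, alpha_3, alpha_4, alpha_8} form a chain of 5 nodes with a double edge at one end; the terminal node there is the unique long simple root (C_5), and {alpha_5, alpha_6, alpha_7, alpha_9} form a chain of 4 nodes with a double edge between the middle two (F_4). A semisimple Lie algebra decomposes uniquely as the direct sum of simple ideals, one per connected component of its Dynkin diagram, so g ≅ C_5 ⊕ F_4 (dimension 55 + 52 = 107).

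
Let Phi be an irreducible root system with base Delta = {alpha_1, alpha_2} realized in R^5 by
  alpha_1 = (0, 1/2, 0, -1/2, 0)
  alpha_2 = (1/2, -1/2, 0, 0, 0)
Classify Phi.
type A_2

Compute the Cartan integers a_ij = 2(alpha_i, alpha_j)/(alpha_j, alpha_j); the resulting 2x2 Cartan matrix is
[[2, -1], [-1, 2]].
All simple roots have the same length, so the diagram is simply laced. The associated Dynkin diagram is a chain of 2 nodes with single edges (A_2), so the type is A_2 (the algebra sl(3)).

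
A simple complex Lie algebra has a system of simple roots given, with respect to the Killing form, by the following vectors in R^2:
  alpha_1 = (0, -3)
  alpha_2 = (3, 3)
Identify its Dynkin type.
B_2

Compute the Cartan integers a_ij = 2(alpha_i, alpha_j)/(alpha_j, alpha_j); the resulting 2x2 Cartan matrix is
[[2, -1], [-2, 2]].
The roots have two lengths (squared-length ratio 2:1); the short ones are alpha_{1}. The associated Dynkin diagram is a chain of 2 nodes with a double edge at one end; the terminal node there is the unique short simple root (B_2), so the type is B_2 (the algebra so(5)).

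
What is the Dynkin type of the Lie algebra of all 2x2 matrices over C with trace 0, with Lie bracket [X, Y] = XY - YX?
This is sl(2), which has dimension 2^2 - 1 = 3 and rank 2 - 1 = 1 (a Cartan subalgebra is the diagonal traceless matrices). In the classification of classical Lie algebras, the special linear algebra sl(n+1) has type A_n; here n = 1, so the Dynkin diagram is a chain of 1 nodes with single edges (A_1). Hence the type is A_1.

A_1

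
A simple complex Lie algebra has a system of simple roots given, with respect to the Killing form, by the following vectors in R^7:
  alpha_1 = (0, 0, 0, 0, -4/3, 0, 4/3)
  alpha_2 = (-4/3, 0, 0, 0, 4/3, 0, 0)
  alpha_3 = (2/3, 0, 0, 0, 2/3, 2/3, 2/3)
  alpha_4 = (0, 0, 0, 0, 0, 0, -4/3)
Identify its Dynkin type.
F_4

Compute the Cartan integers a_ij = 2(alpha_i, alpha_j)/(alpha_j, alpha_j); the resulting 4x4 Cartan matrix is
[[2, -1, 0, -2], [-1, 2, 0, 0], [0, 0, 2, -1], [-1, 0, -1, 2]].
The roots have two lengths (squared-length ratio 2:1); the short ones are alpha_{3,4}. The associated Dynkin diagram is a chain of 4 nodes with a double edge between the middle two (F_4), so the type is F_4.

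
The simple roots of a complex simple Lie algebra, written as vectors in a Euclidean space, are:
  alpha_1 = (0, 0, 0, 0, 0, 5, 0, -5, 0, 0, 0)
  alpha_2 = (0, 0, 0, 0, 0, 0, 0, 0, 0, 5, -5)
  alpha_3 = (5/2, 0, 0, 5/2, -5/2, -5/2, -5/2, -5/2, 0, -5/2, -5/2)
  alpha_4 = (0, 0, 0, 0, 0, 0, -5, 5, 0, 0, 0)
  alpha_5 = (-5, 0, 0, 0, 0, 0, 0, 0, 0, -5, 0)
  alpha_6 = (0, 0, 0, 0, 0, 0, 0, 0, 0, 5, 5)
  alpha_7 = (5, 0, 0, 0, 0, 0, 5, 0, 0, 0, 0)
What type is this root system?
Compute the Cartan integers a_ij = 2(alpha_i, alpha_j)/(alpha_j, alpha_j); the resulting 7x7 Cartan matrix is
[[2, 0, 0, -1, 0, 0, 0], [0, 2, 0, 0, -1, 0, 0], [0, 0, 2, 0, 0, -1, 0], [-1, 0, 0, 2, 0, 0, -1], [0, -1, 0, 0, 2, -1, -1], [0, 0, -1, 0, -1, 2, 0], [0, 0, 0, -1, -1, 0, 2]].
All simple roots have the same length, so the diagram is simply laced. The associated Dynkin diagram is a chain of 6 nodes with one extra node attached to the third node from one end (E_7), so the type is E_7.

type E_7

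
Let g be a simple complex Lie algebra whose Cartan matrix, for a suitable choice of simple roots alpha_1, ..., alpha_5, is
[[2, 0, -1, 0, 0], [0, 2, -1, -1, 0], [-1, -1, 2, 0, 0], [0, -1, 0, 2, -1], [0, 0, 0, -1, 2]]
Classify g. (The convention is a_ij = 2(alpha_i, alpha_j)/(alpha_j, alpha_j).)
A5

The matrix has rank 5 with 2's on the diagonal. Reading the off-diagonal entries as Dynkin edges (a single edge where a_ij = a_ji = -1; a double or triple edge where a_ij * a_ji = 2 or 3), the diagram is a chain of 5 nodes with single edges (A_5). One simple-root ordering that puts it in standard form is (alpha_1, alpha_3, alpha_2, alpha_4, alpha_5). So the algebra is type A_5, i.e. sl(6).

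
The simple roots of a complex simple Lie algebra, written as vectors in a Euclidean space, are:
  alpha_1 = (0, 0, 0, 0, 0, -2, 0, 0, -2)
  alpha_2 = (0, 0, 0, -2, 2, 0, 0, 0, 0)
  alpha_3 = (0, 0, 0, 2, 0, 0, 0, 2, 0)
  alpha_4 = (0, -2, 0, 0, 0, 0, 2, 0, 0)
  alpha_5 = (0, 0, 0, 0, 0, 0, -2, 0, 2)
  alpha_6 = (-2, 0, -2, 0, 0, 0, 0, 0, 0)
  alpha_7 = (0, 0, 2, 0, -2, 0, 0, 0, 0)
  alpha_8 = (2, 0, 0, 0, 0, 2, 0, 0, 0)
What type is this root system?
A_8 (sl(9))

Compute the Cartan integers a_ij = 2(alpha_i, alpha_j)/(alpha_j, alpha_j); the resulting 8x8 Cartan matrix is
[[2, 0, 0, 0, -1, 0, 0, -1], [0, 2, -1, 0, 0, 0, -1, 0], [0, -1, 2, 0, 0, 0, 0, 0], [0, 0, 0, 2, -1, 0, 0, 0], [-1, 0, 0, -1, 2, 0, 0, 0], [0, 0, 0, 0, 0, 2, -1, -1], [0, -1, 0, 0, 0, -1, 2, 0], [-1, 0, 0, 0, 0, -1, 0, 2]].
All simple roots have the same length, so the diagram is simply laced. The associated Dynkin diagram is a chain of 8 nodes with single edges (A_8), so the type is A_8 (the algebra sl(9)).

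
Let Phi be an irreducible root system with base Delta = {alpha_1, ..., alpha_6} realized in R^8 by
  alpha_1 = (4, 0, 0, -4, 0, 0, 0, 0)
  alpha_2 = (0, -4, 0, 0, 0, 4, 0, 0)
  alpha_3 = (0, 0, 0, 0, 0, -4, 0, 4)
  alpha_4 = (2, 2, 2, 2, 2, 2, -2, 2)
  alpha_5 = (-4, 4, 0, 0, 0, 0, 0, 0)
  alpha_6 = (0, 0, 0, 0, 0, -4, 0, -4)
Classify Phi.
type E_6

Compute the Cartan integers a_ij = 2(alpha_i, alpha_j)/(alpha_j, alpha_j); the resulting 6x6 Cartan matrix is
[[2, 0, 0, 0, -1, 0], [0, 2, -1, 0, -1, -1], [0, -1, 2, 0, 0, 0], [0, 0, 0, 2, 0, -1], [-1, -1, 0, 0, 2, 0], [0, -1, 0, -1, 0, 2]].
All simple roots have the same length, so the diagram is simply laced. The associated Dynkin diagram is a chain of 5 nodes with one extra node attached to the third node from one end (E_6), so the type is E_6.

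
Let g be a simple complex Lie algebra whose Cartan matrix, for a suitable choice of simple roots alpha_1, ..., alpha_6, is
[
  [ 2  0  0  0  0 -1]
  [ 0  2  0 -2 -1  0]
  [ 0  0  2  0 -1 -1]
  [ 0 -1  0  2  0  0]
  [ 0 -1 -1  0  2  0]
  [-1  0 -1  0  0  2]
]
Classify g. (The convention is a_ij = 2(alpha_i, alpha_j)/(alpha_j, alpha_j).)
The matrix has rank 6 with 2's on the diagonal. Reading the off-diagonal entries as Dynkin edges (a single edge where a_ij = a_ji = -1; a double or triple edge where a_ij * a_ji = 2 or 3), the diagram is a chain of 6 nodes with a double edge at one end; the terminal node there is the unique short simple root (B_6). One simple-root ordering that puts it in standard form is (alpha_1, alpha_6, alpha_3, alpha_5, alpha_2, alpha_4). So the algebra is type B_6, i.e. so(13).

B_6 (so(13))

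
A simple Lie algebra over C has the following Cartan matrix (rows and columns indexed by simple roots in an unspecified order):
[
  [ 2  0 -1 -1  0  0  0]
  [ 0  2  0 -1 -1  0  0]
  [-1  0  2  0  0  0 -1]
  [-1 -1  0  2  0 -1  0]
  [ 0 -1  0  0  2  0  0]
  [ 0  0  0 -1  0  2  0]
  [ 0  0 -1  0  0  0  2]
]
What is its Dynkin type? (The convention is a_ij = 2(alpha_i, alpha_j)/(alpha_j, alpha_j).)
The matrix has rank 7 with 2's on the diagonal. Reading the off-diagonal entries as Dynkin edges (a single edge where a_ij = a_ji = -1; a double or triple edge where a_ij * a_ji = 2 or 3), the diagram is a chain of 6 nodes with one extra node attached to the third node from one end (E_7). One simple-root ordering that puts it in standard form is (alpha_5, alpha_6, alpha_2, alpha_4, alpha_1, alpha_3, alpha_7). So the algebra is type E_7.

E7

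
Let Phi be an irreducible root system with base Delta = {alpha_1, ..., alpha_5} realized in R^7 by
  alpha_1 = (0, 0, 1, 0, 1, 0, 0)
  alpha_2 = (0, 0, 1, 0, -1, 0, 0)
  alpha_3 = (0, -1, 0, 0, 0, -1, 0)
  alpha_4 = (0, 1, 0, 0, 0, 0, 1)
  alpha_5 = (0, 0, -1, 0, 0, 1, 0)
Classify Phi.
Compute the Cartan integers a_ij = 2(alpha_i, alpha_j)/(alpha_j, alpha_j); the resulting 5x5 Cartan matrix is
[[2, 0, 0, 0, -1], [0, 2, 0, 0, -1], [0, 0, 2, -1, -1], [0, 0, -1, 2, 0], [-1, -1, -1, 0, 2]].
All simple roots have the same length, so the diagram is simply laced. The associated Dynkin diagram is a chain of 3 nodes with a fork of two nodes at one end (D_5), so the type is D_5 (the algebra so(10)).

type D_5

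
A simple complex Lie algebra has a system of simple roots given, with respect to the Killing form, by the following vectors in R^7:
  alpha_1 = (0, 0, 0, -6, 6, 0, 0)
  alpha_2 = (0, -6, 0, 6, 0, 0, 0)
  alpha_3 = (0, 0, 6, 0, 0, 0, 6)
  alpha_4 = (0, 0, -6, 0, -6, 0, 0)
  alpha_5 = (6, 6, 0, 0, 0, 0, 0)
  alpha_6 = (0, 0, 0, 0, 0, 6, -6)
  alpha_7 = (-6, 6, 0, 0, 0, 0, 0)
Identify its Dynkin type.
D_7

Compute the Cartan integers a_ij = 2(alpha_i, alpha_j)/(alpha_j, alpha_j); the resulting 7x7 Cartan matrix is
[[2, -1, 0, -1, 0, 0, 0], [-1, 2, 0, 0, -1, 0, -1], [0, 0, 2, -1, 0, -1, 0], [-1, 0, -1, 2, 0, 0, 0], [0, -1, 0, 0, 2, 0, 0], [0, 0, -1, 0, 0, 2, 0], [0, -1, 0, 0, 0, 0, 2]].
All simple roots have the same length, so the diagram is simply laced. The associated Dynkin diagram is a chain of 5 nodes with a fork of two nodes at one end (D_7), so the type is D_7 (the algebra so(14)).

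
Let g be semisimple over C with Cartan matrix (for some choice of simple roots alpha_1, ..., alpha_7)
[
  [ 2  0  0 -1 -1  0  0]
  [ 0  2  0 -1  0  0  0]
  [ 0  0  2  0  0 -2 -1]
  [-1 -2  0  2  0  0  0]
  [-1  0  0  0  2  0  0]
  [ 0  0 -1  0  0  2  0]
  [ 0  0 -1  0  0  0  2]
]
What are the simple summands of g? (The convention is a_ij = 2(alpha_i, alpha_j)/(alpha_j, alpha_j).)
B_3 + B_4

The diagram associated to this matrix has two connected components: the simple roots {alpha_3, alpha_6, alpha_7} form a chain of 3 nodes with a double edge at one end; the terminal node there is the unique short simple root (B_3), and {alpha_1, alpha_2, alpha_4, alpha_5} form a chain of 4 nodes with a double edge at one end; the terminal node there is the unique short simple root (B_4). A semisimple Lie algebra decomposes uniquely as the direct sum of simple ideals, one per connected component of its Dynkin diagram, so g ≅ B_3 ⊕ B_4 (dimension 21 + 36 = 57).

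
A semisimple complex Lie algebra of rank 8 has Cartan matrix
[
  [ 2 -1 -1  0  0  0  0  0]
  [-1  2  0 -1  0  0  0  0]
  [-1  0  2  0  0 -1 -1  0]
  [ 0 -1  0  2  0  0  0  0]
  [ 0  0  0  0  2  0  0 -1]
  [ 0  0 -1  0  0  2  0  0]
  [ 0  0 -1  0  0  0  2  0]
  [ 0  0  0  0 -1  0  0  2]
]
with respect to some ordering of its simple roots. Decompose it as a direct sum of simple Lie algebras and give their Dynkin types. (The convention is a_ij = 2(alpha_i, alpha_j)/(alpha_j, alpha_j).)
The diagram associated to this matrix has two connected components: the simple roots {alpha_5, alpha_8} form a chain of 2 nodes with single edges (A_2), and {alpha_1, alpha_2, alpha_3, alpha_4, alpha_6, alpha_7} form a chain of 4 nodes with a fork of two nodes at one end (D_6). A semisimple Lie algebra decomposes uniquely as the direct sum of simple ideals, one per connected component of its Dynkin diagram, so g ≅ A_2 ⊕ D_6 (dimension 8 + 66 = 74).

A_2 (sl(3)) + D_6 (so(12))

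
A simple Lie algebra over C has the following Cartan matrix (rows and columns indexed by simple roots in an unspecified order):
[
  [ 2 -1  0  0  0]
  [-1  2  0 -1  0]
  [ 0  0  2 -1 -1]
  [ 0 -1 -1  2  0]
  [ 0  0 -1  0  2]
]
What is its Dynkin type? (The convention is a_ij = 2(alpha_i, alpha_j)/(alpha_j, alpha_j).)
A_5

The matrix has rank 5 with 2's on the diagonal. Reading the off-diagonal entries as Dynkin edges (a single edge where a_ij = a_ji = -1; a double or triple edge where a_ij * a_ji = 2 or 3), the diagram is a chain of 5 nodes with single edges (A_5). One simple-root ordering that puts it in standard form is (alpha_5, alpha_3, alpha_4, alpha_2, alpha_1). So the algebra is type A_5, i.e. sl(6).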